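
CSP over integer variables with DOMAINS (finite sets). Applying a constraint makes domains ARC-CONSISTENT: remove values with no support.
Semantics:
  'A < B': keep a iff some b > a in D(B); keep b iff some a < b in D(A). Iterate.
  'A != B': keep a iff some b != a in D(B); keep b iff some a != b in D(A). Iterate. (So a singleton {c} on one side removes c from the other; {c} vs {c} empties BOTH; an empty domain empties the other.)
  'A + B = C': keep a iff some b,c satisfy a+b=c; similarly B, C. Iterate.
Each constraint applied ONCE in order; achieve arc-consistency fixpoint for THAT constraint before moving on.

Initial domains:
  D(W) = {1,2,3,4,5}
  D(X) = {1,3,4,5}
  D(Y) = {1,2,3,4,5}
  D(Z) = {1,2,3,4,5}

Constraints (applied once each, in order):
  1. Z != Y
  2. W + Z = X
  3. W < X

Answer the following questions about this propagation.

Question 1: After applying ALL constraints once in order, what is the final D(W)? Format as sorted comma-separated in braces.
Constraint 1 (Z != Y) on D(Z)={1,2,3,4,5} D(Y)={1,2,3,4,5}: no change
Constraint 2 (W + Z = X) on D(W)={1,2,3,4,5} D(Z)={1,2,3,4,5} D(X)={1,3,4,5}: W {1,2,3,4,5}->{1,2,3,4}; Z {1,2,3,4,5}->{1,2,3,4}; X {1,3,4,5}->{3,4,5}
Constraint 3 (W < X) on D(W)={1,2,3,4} D(X)={3,4,5}: no change
So after all 3 constraints: D(W) = {1,2,3,4}

Answer: {1,2,3,4}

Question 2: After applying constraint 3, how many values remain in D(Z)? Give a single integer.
Constraint 1 (Z != Y) on D(Z)={1,2,3,4,5} D(Y)={1,2,3,4,5}: no change
Constraint 2 (W + Z = X) on D(W)={1,2,3,4,5} D(Z)={1,2,3,4,5} D(X)={1,3,4,5}: W {1,2,3,4,5}->{1,2,3,4}; Z {1,2,3,4,5}->{1,2,3,4}; X {1,3,4,5}->{3,4,5}
Constraint 3 (W < X) on D(W)={1,2,3,4} D(X)={3,4,5}: no change
So after constraint 3: D(Z)={1,2,3,4}, size = 4

Answer: 4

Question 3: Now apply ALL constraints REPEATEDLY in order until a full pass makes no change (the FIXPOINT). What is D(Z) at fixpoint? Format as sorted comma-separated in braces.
Answer: {1,2,3,4}

Derivation:
pass 0 (initial): D(Z)={1,2,3,4,5}
pass 1: W {1,2,3,4,5}->{1,2,3,4}; X {1,3,4,5}->{3,4,5}; Z {1,2,3,4,5}->{1,2,3,4}
pass 2: no change
Fixpoint after 2 passes: D(Z) = {1,2,3,4}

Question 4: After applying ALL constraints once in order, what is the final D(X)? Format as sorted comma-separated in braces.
Constraint 1 (Z != Y) on D(Z)={1,2,3,4,5} D(Y)={1,2,3,4,5}: no change
Constraint 2 (W + Z = X) on D(W)={1,2,3,4,5} D(Z)={1,2,3,4,5} D(X)={1,3,4,5}: W {1,2,3,4,5}->{1,2,3,4}; Z {1,2,3,4,5}->{1,2,3,4}; X {1,3,4,5}->{3,4,5}
Constraint 3 (W < X) on D(W)={1,2,3,4} D(X)={3,4,5}: no change
So after all 3 constraints: D(X) = {3,4,5}

Answer: {3,4,5}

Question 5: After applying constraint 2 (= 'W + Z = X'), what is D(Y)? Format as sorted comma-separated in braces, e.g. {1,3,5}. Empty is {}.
Answer: {1,2,3,4,5}

Derivation:
Constraint 1 (Z != Y) on D(Z)={1,2,3,4,5} D(Y)={1,2,3,4,5}: no change
Constraint 2 (W + Z = X) on D(W)={1,2,3,4,5} D(Z)={1,2,3,4,5} D(X)={1,3,4,5}: W {1,2,3,4,5}->{1,2,3,4}; Z {1,2,3,4,5}->{1,2,3,4}; X {1,3,4,5}->{3,4,5}
So after constraint 2: D(Y) = {1,2,3,4,5}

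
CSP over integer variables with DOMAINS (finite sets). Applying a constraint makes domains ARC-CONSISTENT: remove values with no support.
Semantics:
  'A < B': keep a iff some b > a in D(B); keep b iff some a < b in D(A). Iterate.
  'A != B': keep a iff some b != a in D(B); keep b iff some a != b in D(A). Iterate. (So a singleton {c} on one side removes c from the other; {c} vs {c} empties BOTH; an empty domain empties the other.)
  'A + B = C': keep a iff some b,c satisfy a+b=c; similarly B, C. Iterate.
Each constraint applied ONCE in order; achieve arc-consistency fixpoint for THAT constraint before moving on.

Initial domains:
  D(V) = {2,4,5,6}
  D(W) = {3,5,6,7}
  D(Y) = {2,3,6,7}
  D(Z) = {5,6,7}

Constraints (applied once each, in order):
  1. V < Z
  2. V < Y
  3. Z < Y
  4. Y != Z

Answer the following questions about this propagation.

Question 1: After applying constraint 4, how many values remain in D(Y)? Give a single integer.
Answer: 2

Derivation:
Constraint 1 (V < Z) on D(V)={2,4,5,6} D(Z)={5,6,7}: no change
Constraint 2 (V < Y) on D(V)={2,4,5,6} D(Y)={2,3,6,7}: Y {2,3,6,7}->{3,6,7}
Constraint 3 (Z < Y) on D(Z)={5,6,7} D(Y)={3,6,7}: Z {5,6,7}->{5,6}; Y {3,6,7}->{6,7}
Constraint 4 (Y != Z) on D(Y)={6,7} D(Z)={5,6}: no change
So after constraint 4: D(Y)={6,7}, size = 2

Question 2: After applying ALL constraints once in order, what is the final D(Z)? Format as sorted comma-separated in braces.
Constraint 1 (V < Z) on D(V)={2,4,5,6} D(Z)={5,6,7}: no change
Constraint 2 (V < Y) on D(V)={2,4,5,6} D(Y)={2,3,6,7}: Y {2,3,6,7}->{3,6,7}
Constraint 3 (Z < Y) on D(Z)={5,6,7} D(Y)={3,6,7}: Z {5,6,7}->{5,6}; Y {3,6,7}->{6,7}
Constraint 4 (Y != Z) on D(Y)={6,7} D(Z)={5,6}: no change
So after all 4 constraints: D(Z) = {5,6}

Answer: {5,6}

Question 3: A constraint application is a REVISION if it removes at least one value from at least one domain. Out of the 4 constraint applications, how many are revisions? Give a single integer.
Answer: 2

Derivation:
Constraint 1 (V < Z) on D(V)={2,4,5,6} D(Z)={5,6,7}: no change => not a revision
Constraint 2 (V < Y) on D(V)={2,4,5,6} D(Y)={2,3,6,7}: Y {2,3,6,7}->{3,6,7} => REVISION
Constraint 3 (Z < Y) on D(Z)={5,6,7} D(Y)={3,6,7}: Z {5,6,7}->{5,6}; Y {3,6,7}->{6,7} => REVISION
Constraint 4 (Y != Z) on D(Y)={6,7} D(Z)={5,6}: no change => not a revision
Total revisions = 2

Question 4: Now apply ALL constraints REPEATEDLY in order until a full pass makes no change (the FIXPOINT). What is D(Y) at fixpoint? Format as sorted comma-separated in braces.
pass 0 (initial): D(Y)={2,3,6,7}
pass 1: Y {2,3,6,7}->{6,7}; Z {5,6,7}->{5,6}
pass 2: V {2,4,5,6}->{2,4,5}
pass 3: no change
Fixpoint after 3 passes: D(Y) = {6,7}

Answer: {6,7}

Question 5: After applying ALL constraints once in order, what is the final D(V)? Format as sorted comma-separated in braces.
Answer: {2,4,5,6}

Derivation:
Constraint 1 (V < Z) on D(V)={2,4,5,6} D(Z)={5,6,7}: no change
Constraint 2 (V < Y) on D(V)={2,4,5,6} D(Y)={2,3,6,7}: Y {2,3,6,7}->{3,6,7}
Constraint 3 (Z < Y) on D(Z)={5,6,7} D(Y)={3,6,7}: Z {5,6,7}->{5,6}; Y {3,6,7}->{6,7}
Constraint 4 (Y != Z) on D(Y)={6,7} D(Z)={5,6}: no change
So after all 4 constraints: D(V) = {2,4,5,6}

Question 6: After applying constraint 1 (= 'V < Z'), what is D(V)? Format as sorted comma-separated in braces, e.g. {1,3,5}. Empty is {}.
Answer: {2,4,5,6}

Derivation:
Constraint 1 (V < Z) on D(V)={2,4,5,6} D(Z)={5,6,7}: no change
So after constraint 1: D(V) = {2,4,5,6}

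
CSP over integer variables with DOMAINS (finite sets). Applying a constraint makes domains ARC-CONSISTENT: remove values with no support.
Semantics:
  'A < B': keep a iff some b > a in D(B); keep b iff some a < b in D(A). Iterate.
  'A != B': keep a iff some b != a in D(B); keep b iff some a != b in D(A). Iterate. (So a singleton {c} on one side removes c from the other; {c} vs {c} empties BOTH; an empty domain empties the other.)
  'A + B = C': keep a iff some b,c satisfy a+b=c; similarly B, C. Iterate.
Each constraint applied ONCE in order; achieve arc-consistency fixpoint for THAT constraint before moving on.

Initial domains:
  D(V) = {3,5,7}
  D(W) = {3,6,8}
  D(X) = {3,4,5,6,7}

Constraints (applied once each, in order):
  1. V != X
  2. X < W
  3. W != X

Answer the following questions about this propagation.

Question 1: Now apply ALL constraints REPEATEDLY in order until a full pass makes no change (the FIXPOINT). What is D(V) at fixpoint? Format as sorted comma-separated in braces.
pass 0 (initial): D(V)={3,5,7}
pass 1: W {3,6,8}->{6,8}
pass 2: no change
Fixpoint after 2 passes: D(V) = {3,5,7}

Answer: {3,5,7}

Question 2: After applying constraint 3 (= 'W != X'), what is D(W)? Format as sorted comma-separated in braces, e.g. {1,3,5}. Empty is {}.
Answer: {6,8}

Derivation:
Constraint 1 (V != X) on D(V)={3,5,7} D(X)={3,4,5,6,7}: no change
Constraint 2 (X < W) on D(X)={3,4,5,6,7} D(W)={3,6,8}: W {3,6,8}->{6,8}
Constraint 3 (W != X) on D(W)={6,8} D(X)={3,4,5,6,7}: no change
So after constraint 3: D(W) = {6,8}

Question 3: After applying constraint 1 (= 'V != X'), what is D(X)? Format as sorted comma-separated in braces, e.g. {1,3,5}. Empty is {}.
Constraint 1 (V != X) on D(V)={3,5,7} D(X)={3,4,5,6,7}: no change
So after constraint 1: D(X) = {3,4,5,6,7}

Answer: {3,4,5,6,7}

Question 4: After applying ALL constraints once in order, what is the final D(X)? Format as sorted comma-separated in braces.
Answer: {3,4,5,6,7}

Derivation:
Constraint 1 (V != X) on D(V)={3,5,7} D(X)={3,4,5,6,7}: no change
Constraint 2 (X < W) on D(X)={3,4,5,6,7} D(W)={3,6,8}: W {3,6,8}->{6,8}
Constraint 3 (W != X) on D(W)={6,8} D(X)={3,4,5,6,7}: no change
So after all 3 constraints: D(X) = {3,4,5,6,7}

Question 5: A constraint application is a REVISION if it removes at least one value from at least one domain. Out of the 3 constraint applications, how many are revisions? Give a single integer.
Answer: 1

Derivation:
Constraint 1 (V != X) on D(V)={3,5,7} D(X)={3,4,5,6,7}: no change => not a revision
Constraint 2 (X < W) on D(X)={3,4,5,6,7} D(W)={3,6,8}: W {3,6,8}->{6,8} => REVISION
Constraint 3 (W != X) on D(W)={6,8} D(X)={3,4,5,6,7}: no change => not a revision
Total revisions = 1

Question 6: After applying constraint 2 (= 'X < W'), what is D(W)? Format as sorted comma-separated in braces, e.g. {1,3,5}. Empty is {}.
Constraint 1 (V != X) on D(V)={3,5,7} D(X)={3,4,5,6,7}: no change
Constraint 2 (X < W) on D(X)={3,4,5,6,7} D(W)={3,6,8}: W {3,6,8}->{6,8}
So after constraint 2: D(W) = {6,8}

Answer: {6,8}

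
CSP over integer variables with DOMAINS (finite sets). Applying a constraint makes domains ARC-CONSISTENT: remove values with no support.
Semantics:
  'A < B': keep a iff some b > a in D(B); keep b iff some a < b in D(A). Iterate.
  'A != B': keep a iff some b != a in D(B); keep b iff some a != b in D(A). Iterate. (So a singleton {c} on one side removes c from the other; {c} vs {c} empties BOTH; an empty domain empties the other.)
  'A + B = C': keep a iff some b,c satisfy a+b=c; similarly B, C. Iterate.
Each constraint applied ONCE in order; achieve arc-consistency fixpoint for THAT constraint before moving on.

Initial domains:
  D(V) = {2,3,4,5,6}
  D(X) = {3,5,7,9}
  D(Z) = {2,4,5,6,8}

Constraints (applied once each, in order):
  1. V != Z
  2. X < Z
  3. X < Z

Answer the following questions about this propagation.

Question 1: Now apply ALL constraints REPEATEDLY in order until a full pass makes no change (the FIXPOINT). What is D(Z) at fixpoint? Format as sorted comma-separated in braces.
pass 0 (initial): D(Z)={2,4,5,6,8}
pass 1: X {3,5,7,9}->{3,5,7}; Z {2,4,5,6,8}->{4,5,6,8}
pass 2: no change
Fixpoint after 2 passes: D(Z) = {4,5,6,8}

Answer: {4,5,6,8}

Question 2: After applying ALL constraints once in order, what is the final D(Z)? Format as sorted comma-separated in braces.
Constraint 1 (V != Z) on D(V)={2,3,4,5,6} D(Z)={2,4,5,6,8}: no change
Constraint 2 (X < Z) on D(X)={3,5,7,9} D(Z)={2,4,5,6,8}: X {3,5,7,9}->{3,5,7}; Z {2,4,5,6,8}->{4,5,6,8}
Constraint 3 (X < Z) on D(X)={3,5,7} D(Z)={4,5,6,8}: no change
So after all 3 constraints: D(Z) = {4,5,6,8}

Answer: {4,5,6,8}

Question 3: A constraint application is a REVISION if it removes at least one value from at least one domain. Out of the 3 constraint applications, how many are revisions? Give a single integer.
Constraint 1 (V != Z) on D(V)={2,3,4,5,6} D(Z)={2,4,5,6,8}: no change => not a revision
Constraint 2 (X < Z) on D(X)={3,5,7,9} D(Z)={2,4,5,6,8}: X {3,5,7,9}->{3,5,7}; Z {2,4,5,6,8}->{4,5,6,8} => REVISION
Constraint 3 (X < Z) on D(X)={3,5,7} D(Z)={4,5,6,8}: no change => not a revision
Total revisions = 1

Answer: 1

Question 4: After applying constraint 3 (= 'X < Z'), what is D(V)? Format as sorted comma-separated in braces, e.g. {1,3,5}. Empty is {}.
Constraint 1 (V != Z) on D(V)={2,3,4,5,6} D(Z)={2,4,5,6,8}: no change
Constraint 2 (X < Z) on D(X)={3,5,7,9} D(Z)={2,4,5,6,8}: X {3,5,7,9}->{3,5,7}; Z {2,4,5,6,8}->{4,5,6,8}
Constraint 3 (X < Z) on D(X)={3,5,7} D(Z)={4,5,6,8}: no change
So after constraint 3: D(V) = {2,3,4,5,6}

Answer: {2,3,4,5,6}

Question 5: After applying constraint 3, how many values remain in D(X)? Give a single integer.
Answer: 3

Derivation:
Constraint 1 (V != Z) on D(V)={2,3,4,5,6} D(Z)={2,4,5,6,8}: no change
Constraint 2 (X < Z) on D(X)={3,5,7,9} D(Z)={2,4,5,6,8}: X {3,5,7,9}->{3,5,7}; Z {2,4,5,6,8}->{4,5,6,8}
Constraint 3 (X < Z) on D(X)={3,5,7} D(Z)={4,5,6,8}: no change
So after constraint 3: D(X)={3,5,7}, size = 3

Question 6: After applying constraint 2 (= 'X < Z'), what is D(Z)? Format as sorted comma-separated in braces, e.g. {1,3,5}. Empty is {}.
Constraint 1 (V != Z) on D(V)={2,3,4,5,6} D(Z)={2,4,5,6,8}: no change
Constraint 2 (X < Z) on D(X)={3,5,7,9} D(Z)={2,4,5,6,8}: X {3,5,7,9}->{3,5,7}; Z {2,4,5,6,8}->{4,5,6,8}
So after constraint 2: D(Z) = {4,5,6,8}

Answer: {4,5,6,8}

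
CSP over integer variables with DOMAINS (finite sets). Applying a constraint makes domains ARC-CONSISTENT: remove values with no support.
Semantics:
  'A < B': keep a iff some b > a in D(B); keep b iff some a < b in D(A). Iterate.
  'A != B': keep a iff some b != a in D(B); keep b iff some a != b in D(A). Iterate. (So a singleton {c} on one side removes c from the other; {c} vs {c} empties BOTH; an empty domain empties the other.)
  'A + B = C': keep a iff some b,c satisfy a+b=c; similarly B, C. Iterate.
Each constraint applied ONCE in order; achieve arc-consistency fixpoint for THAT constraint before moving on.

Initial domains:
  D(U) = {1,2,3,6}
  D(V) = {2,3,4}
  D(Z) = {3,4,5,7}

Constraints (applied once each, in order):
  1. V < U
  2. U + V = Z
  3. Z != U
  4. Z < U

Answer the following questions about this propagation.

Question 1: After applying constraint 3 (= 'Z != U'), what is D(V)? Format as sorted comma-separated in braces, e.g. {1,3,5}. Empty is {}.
Answer: {2,4}

Derivation:
Constraint 1 (V < U) on D(V)={2,3,4} D(U)={1,2,3,6}: U {1,2,3,6}->{3,6}
Constraint 2 (U + V = Z) on D(U)={3,6} D(V)={2,3,4} D(Z)={3,4,5,7}: U {3,6}->{3}; V {2,3,4}->{2,4}; Z {3,4,5,7}->{5,7}
Constraint 3 (Z != U) on D(Z)={5,7} D(U)={3}: no change
So after constraint 3: D(V) = {2,4}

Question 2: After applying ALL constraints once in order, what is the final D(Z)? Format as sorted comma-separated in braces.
Answer: {}

Derivation:
Constraint 1 (V < U) on D(V)={2,3,4} D(U)={1,2,3,6}: U {1,2,3,6}->{3,6}
Constraint 2 (U + V = Z) on D(U)={3,6} D(V)={2,3,4} D(Z)={3,4,5,7}: U {3,6}->{3}; V {2,3,4}->{2,4}; Z {3,4,5,7}->{5,7}
Constraint 3 (Z != U) on D(Z)={5,7} D(U)={3}: no change
Constraint 4 (Z < U) on D(Z)={5,7} D(U)={3}: Z {5,7}->{}; U {3}->{}
So after all 4 constraints: D(Z) = {}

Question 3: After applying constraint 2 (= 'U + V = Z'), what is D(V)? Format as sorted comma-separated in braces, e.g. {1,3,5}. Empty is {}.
Answer: {2,4}

Derivation:
Constraint 1 (V < U) on D(V)={2,3,4} D(U)={1,2,3,6}: U {1,2,3,6}->{3,6}
Constraint 2 (U + V = Z) on D(U)={3,6} D(V)={2,3,4} D(Z)={3,4,5,7}: U {3,6}->{3}; V {2,3,4}->{2,4}; Z {3,4,5,7}->{5,7}
So after constraint 2: D(V) = {2,4}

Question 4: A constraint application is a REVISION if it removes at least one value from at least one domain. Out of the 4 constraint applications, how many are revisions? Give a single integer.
Answer: 3

Derivation:
Constraint 1 (V < U) on D(V)={2,3,4} D(U)={1,2,3,6}: U {1,2,3,6}->{3,6} => REVISION
Constraint 2 (U + V = Z) on D(U)={3,6} D(V)={2,3,4} D(Z)={3,4,5,7}: U {3,6}->{3}; V {2,3,4}->{2,4}; Z {3,4,5,7}->{5,7} => REVISION
Constraint 3 (Z != U) on D(Z)={5,7} D(U)={3}: no change => not a revision
Constraint 4 (Z < U) on D(Z)={5,7} D(U)={3}: Z {5,7}->{}; U {3}->{} => REVISION
Total revisions = 3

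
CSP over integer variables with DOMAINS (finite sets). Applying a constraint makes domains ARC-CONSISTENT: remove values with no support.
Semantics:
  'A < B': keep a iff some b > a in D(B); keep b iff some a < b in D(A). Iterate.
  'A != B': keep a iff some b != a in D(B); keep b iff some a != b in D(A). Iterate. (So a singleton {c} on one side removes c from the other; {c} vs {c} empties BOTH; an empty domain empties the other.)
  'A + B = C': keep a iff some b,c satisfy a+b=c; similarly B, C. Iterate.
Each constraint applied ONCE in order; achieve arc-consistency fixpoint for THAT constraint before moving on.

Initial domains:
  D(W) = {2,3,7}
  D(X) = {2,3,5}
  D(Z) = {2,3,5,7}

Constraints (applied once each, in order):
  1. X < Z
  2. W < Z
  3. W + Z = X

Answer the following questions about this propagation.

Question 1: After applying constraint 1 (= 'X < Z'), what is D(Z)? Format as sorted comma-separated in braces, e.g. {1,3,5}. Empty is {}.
Answer: {3,5,7}

Derivation:
Constraint 1 (X < Z) on D(X)={2,3,5} D(Z)={2,3,5,7}: Z {2,3,5,7}->{3,5,7}
So after constraint 1: D(Z) = {3,5,7}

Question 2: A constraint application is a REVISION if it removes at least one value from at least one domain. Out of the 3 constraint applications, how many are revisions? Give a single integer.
Answer: 3

Derivation:
Constraint 1 (X < Z) on D(X)={2,3,5} D(Z)={2,3,5,7}: Z {2,3,5,7}->{3,5,7} => REVISION
Constraint 2 (W < Z) on D(W)={2,3,7} D(Z)={3,5,7}: W {2,3,7}->{2,3} => REVISION
Constraint 3 (W + Z = X) on D(W)={2,3} D(Z)={3,5,7} D(X)={2,3,5}: W {2,3}->{2}; Z {3,5,7}->{3}; X {2,3,5}->{5} => REVISION
Total revisions = 3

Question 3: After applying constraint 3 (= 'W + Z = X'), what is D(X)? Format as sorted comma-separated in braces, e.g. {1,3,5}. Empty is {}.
Answer: {5}

Derivation:
Constraint 1 (X < Z) on D(X)={2,3,5} D(Z)={2,3,5,7}: Z {2,3,5,7}->{3,5,7}
Constraint 2 (W < Z) on D(W)={2,3,7} D(Z)={3,5,7}: W {2,3,7}->{2,3}
Constraint 3 (W + Z = X) on D(W)={2,3} D(Z)={3,5,7} D(X)={2,3,5}: W {2,3}->{2}; Z {3,5,7}->{3}; X {2,3,5}->{5}
So after constraint 3: D(X) = {5}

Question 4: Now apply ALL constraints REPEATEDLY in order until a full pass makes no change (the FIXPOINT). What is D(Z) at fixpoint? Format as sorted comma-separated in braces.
pass 0 (initial): D(Z)={2,3,5,7}
pass 1: W {2,3,7}->{2}; X {2,3,5}->{5}; Z {2,3,5,7}->{3}
pass 2: W {2}->{}; X {5}->{}; Z {3}->{}
pass 3: no change
Fixpoint after 3 passes: D(Z) = {}

Answer: {}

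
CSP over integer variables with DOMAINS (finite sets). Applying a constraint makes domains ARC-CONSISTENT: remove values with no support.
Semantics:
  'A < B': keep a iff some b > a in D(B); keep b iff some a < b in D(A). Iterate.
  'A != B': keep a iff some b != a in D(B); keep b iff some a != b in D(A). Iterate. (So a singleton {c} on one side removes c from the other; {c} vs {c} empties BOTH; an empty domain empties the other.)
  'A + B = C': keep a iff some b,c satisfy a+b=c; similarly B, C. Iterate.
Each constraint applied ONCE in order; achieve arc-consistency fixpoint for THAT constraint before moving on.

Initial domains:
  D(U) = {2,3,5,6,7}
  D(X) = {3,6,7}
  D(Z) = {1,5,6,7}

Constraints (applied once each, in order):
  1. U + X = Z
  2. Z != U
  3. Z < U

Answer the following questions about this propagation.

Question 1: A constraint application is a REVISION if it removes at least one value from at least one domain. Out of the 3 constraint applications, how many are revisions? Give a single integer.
Constraint 1 (U + X = Z) on D(U)={2,3,5,6,7} D(X)={3,6,7} D(Z)={1,5,6,7}: U {2,3,5,6,7}->{2,3}; X {3,6,7}->{3}; Z {1,5,6,7}->{5,6} => REVISION
Constraint 2 (Z != U) on D(Z)={5,6} D(U)={2,3}: no change => not a revision
Constraint 3 (Z < U) on D(Z)={5,6} D(U)={2,3}: Z {5,6}->{}; U {2,3}->{} => REVISION
Total revisions = 2

Answer: 2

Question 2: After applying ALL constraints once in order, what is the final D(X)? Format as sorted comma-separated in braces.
Answer: {3}

Derivation:
Constraint 1 (U + X = Z) on D(U)={2,3,5,6,7} D(X)={3,6,7} D(Z)={1,5,6,7}: U {2,3,5,6,7}->{2,3}; X {3,6,7}->{3}; Z {1,5,6,7}->{5,6}
Constraint 2 (Z != U) on D(Z)={5,6} D(U)={2,3}: no change
Constraint 3 (Z < U) on D(Z)={5,6} D(U)={2,3}: Z {5,6}->{}; U {2,3}->{}
So after all 3 constraints: D(X) = {3}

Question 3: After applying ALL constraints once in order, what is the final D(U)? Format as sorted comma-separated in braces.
Answer: {}

Derivation:
Constraint 1 (U + X = Z) on D(U)={2,3,5,6,7} D(X)={3,6,7} D(Z)={1,5,6,7}: U {2,3,5,6,7}->{2,3}; X {3,6,7}->{3}; Z {1,5,6,7}->{5,6}
Constraint 2 (Z != U) on D(Z)={5,6} D(U)={2,3}: no change
Constraint 3 (Z < U) on D(Z)={5,6} D(U)={2,3}: Z {5,6}->{}; U {2,3}->{}
So after all 3 constraints: D(U) = {}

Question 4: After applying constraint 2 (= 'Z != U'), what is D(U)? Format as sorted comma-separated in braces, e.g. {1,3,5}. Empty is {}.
Constraint 1 (U + X = Z) on D(U)={2,3,5,6,7} D(X)={3,6,7} D(Z)={1,5,6,7}: U {2,3,5,6,7}->{2,3}; X {3,6,7}->{3}; Z {1,5,6,7}->{5,6}
Constraint 2 (Z != U) on D(Z)={5,6} D(U)={2,3}: no change
So after constraint 2: D(U) = {2,3}

Answer: {2,3}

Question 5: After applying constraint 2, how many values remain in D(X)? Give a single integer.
Answer: 1

Derivation:
Constraint 1 (U + X = Z) on D(U)={2,3,5,6,7} D(X)={3,6,7} D(Z)={1,5,6,7}: U {2,3,5,6,7}->{2,3}; X {3,6,7}->{3}; Z {1,5,6,7}->{5,6}
Constraint 2 (Z != U) on D(Z)={5,6} D(U)={2,3}: no change
So after constraint 2: D(X)={3}, size = 1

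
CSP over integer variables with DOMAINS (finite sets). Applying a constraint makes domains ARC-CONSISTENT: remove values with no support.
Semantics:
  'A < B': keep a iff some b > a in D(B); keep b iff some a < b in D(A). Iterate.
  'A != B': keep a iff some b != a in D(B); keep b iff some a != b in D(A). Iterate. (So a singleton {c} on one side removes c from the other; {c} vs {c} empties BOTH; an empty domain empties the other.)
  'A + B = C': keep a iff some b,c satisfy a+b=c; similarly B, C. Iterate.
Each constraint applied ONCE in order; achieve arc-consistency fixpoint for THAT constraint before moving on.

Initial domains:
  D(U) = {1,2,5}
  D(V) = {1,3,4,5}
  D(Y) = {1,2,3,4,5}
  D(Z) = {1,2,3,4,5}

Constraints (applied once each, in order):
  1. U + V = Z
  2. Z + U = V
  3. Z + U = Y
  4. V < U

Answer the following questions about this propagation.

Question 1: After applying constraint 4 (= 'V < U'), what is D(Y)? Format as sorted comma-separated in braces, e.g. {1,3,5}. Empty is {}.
Answer: {3,4,5}

Derivation:
Constraint 1 (U + V = Z) on D(U)={1,2,5} D(V)={1,3,4,5} D(Z)={1,2,3,4,5}: U {1,2,5}->{1,2}; V {1,3,4,5}->{1,3,4}; Z {1,2,3,4,5}->{2,3,4,5}
Constraint 2 (Z + U = V) on D(Z)={2,3,4,5} D(U)={1,2} D(V)={1,3,4}: Z {2,3,4,5}->{2,3}; V {1,3,4}->{3,4}
Constraint 3 (Z + U = Y) on D(Z)={2,3} D(U)={1,2} D(Y)={1,2,3,4,5}: Y {1,2,3,4,5}->{3,4,5}
Constraint 4 (V < U) on D(V)={3,4} D(U)={1,2}: V {3,4}->{}; U {1,2}->{}
So after constraint 4: D(Y) = {3,4,5}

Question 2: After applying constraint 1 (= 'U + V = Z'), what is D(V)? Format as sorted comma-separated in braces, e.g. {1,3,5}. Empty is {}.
Answer: {1,3,4}

Derivation:
Constraint 1 (U + V = Z) on D(U)={1,2,5} D(V)={1,3,4,5} D(Z)={1,2,3,4,5}: U {1,2,5}->{1,2}; V {1,3,4,5}->{1,3,4}; Z {1,2,3,4,5}->{2,3,4,5}
So after constraint 1: D(V) = {1,3,4}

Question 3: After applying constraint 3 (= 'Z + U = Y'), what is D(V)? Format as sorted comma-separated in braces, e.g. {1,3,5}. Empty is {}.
Answer: {3,4}

Derivation:
Constraint 1 (U + V = Z) on D(U)={1,2,5} D(V)={1,3,4,5} D(Z)={1,2,3,4,5}: U {1,2,5}->{1,2}; V {1,3,4,5}->{1,3,4}; Z {1,2,3,4,5}->{2,3,4,5}
Constraint 2 (Z + U = V) on D(Z)={2,3,4,5} D(U)={1,2} D(V)={1,3,4}: Z {2,3,4,5}->{2,3}; V {1,3,4}->{3,4}
Constraint 3 (Z + U = Y) on D(Z)={2,3} D(U)={1,2} D(Y)={1,2,3,4,5}: Y {1,2,3,4,5}->{3,4,5}
So after constraint 3: D(V) = {3,4}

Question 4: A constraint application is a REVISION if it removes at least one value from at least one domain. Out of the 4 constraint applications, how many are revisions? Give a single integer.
Constraint 1 (U + V = Z) on D(U)={1,2,5} D(V)={1,3,4,5} D(Z)={1,2,3,4,5}: U {1,2,5}->{1,2}; V {1,3,4,5}->{1,3,4}; Z {1,2,3,4,5}->{2,3,4,5} => REVISION
Constraint 2 (Z + U = V) on D(Z)={2,3,4,5} D(U)={1,2} D(V)={1,3,4}: Z {2,3,4,5}->{2,3}; V {1,3,4}->{3,4} => REVISION
Constraint 3 (Z + U = Y) on D(Z)={2,3} D(U)={1,2} D(Y)={1,2,3,4,5}: Y {1,2,3,4,5}->{3,4,5} => REVISION
Constraint 4 (V < U) on D(V)={3,4} D(U)={1,2}: V {3,4}->{}; U {1,2}->{} => REVISION
Total revisions = 4

Answer: 4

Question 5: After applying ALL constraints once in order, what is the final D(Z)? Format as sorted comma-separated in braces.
Constraint 1 (U + V = Z) on D(U)={1,2,5} D(V)={1,3,4,5} D(Z)={1,2,3,4,5}: U {1,2,5}->{1,2}; V {1,3,4,5}->{1,3,4}; Z {1,2,3,4,5}->{2,3,4,5}
Constraint 2 (Z + U = V) on D(Z)={2,3,4,5} D(U)={1,2} D(V)={1,3,4}: Z {2,3,4,5}->{2,3}; V {1,3,4}->{3,4}
Constraint 3 (Z + U = Y) on D(Z)={2,3} D(U)={1,2} D(Y)={1,2,3,4,5}: Y {1,2,3,4,5}->{3,4,5}
Constraint 4 (V < U) on D(V)={3,4} D(U)={1,2}: V {3,4}->{}; U {1,2}->{}
So after all 4 constraints: D(Z) = {2,3}

Answer: {2,3}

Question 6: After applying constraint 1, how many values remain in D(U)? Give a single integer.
Answer: 2

Derivation:
Constraint 1 (U + V = Z) on D(U)={1,2,5} D(V)={1,3,4,5} D(Z)={1,2,3,4,5}: U {1,2,5}->{1,2}; V {1,3,4,5}->{1,3,4}; Z {1,2,3,4,5}->{2,3,4,5}
So after constraint 1: D(U)={1,2}, size = 2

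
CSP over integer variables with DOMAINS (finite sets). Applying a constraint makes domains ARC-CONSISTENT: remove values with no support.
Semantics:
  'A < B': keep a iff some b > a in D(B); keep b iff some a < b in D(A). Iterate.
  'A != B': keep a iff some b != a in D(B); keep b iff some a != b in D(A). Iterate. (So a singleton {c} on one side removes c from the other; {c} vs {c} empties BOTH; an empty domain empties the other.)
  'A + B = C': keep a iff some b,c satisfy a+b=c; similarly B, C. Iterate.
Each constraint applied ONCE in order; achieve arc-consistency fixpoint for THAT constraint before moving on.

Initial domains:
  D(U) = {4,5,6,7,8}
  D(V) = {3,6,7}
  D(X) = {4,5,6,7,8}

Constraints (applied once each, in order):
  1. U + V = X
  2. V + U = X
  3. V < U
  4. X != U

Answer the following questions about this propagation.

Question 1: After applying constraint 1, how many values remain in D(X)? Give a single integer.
Answer: 2

Derivation:
Constraint 1 (U + V = X) on D(U)={4,5,6,7,8} D(V)={3,6,7} D(X)={4,5,6,7,8}: U {4,5,6,7,8}->{4,5}; V {3,6,7}->{3}; X {4,5,6,7,8}->{7,8}
So after constraint 1: D(X)={7,8}, size = 2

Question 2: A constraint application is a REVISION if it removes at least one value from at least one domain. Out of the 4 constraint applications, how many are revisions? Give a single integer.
Answer: 1

Derivation:
Constraint 1 (U + V = X) on D(U)={4,5,6,7,8} D(V)={3,6,7} D(X)={4,5,6,7,8}: U {4,5,6,7,8}->{4,5}; V {3,6,7}->{3}; X {4,5,6,7,8}->{7,8} => REVISION
Constraint 2 (V + U = X) on D(V)={3} D(U)={4,5} D(X)={7,8}: no change => not a revision
Constraint 3 (V < U) on D(V)={3} D(U)={4,5}: no change => not a revision
Constraint 4 (X != U) on D(X)={7,8} D(U)={4,5}: no change => not a revision
Total revisions = 1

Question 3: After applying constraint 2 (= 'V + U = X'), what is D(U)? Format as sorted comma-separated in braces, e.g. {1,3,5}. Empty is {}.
Answer: {4,5}

Derivation:
Constraint 1 (U + V = X) on D(U)={4,5,6,7,8} D(V)={3,6,7} D(X)={4,5,6,7,8}: U {4,5,6,7,8}->{4,5}; V {3,6,7}->{3}; X {4,5,6,7,8}->{7,8}
Constraint 2 (V + U = X) on D(V)={3} D(U)={4,5} D(X)={7,8}: no change
So after constraint 2: D(U) = {4,5}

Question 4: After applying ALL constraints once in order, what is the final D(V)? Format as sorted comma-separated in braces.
Answer: {3}

Derivation:
Constraint 1 (U + V = X) on D(U)={4,5,6,7,8} D(V)={3,6,7} D(X)={4,5,6,7,8}: U {4,5,6,7,8}->{4,5}; V {3,6,7}->{3}; X {4,5,6,7,8}->{7,8}
Constraint 2 (V + U = X) on D(V)={3} D(U)={4,5} D(X)={7,8}: no change
Constraint 3 (V < U) on D(V)={3} D(U)={4,5}: no change
Constraint 4 (X != U) on D(X)={7,8} D(U)={4,5}: no change
So after all 4 constraints: D(V) = {3}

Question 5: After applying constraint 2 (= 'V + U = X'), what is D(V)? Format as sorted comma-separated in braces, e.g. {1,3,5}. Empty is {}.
Constraint 1 (U + V = X) on D(U)={4,5,6,7,8} D(V)={3,6,7} D(X)={4,5,6,7,8}: U {4,5,6,7,8}->{4,5}; V {3,6,7}->{3}; X {4,5,6,7,8}->{7,8}
Constraint 2 (V + U = X) on D(V)={3} D(U)={4,5} D(X)={7,8}: no change
So after constraint 2: D(V) = {3}

Answer: {3}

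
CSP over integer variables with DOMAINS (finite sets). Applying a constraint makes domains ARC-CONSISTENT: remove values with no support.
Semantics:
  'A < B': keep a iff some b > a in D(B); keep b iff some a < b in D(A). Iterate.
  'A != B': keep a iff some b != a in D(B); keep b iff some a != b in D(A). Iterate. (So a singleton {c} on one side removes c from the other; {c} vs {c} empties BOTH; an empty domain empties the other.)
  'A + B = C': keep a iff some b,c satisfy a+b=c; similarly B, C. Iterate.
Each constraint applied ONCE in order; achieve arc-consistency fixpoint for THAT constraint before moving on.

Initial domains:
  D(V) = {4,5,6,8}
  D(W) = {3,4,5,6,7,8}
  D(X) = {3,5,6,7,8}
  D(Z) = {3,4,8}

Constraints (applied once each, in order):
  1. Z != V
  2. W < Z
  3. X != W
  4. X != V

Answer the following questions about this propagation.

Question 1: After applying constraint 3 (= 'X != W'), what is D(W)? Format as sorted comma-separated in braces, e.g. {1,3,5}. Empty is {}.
Answer: {3,4,5,6,7}

Derivation:
Constraint 1 (Z != V) on D(Z)={3,4,8} D(V)={4,5,6,8}: no change
Constraint 2 (W < Z) on D(W)={3,4,5,6,7,8} D(Z)={3,4,8}: W {3,4,5,6,7,8}->{3,4,5,6,7}; Z {3,4,8}->{4,8}
Constraint 3 (X != W) on D(X)={3,5,6,7,8} D(W)={3,4,5,6,7}: no change
So after constraint 3: D(W) = {3,4,5,6,7}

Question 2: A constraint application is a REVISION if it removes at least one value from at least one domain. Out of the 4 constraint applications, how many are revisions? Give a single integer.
Answer: 1

Derivation:
Constraint 1 (Z != V) on D(Z)={3,4,8} D(V)={4,5,6,8}: no change => not a revision
Constraint 2 (W < Z) on D(W)={3,4,5,6,7,8} D(Z)={3,4,8}: W {3,4,5,6,7,8}->{3,4,5,6,7}; Z {3,4,8}->{4,8} => REVISION
Constraint 3 (X != W) on D(X)={3,5,6,7,8} D(W)={3,4,5,6,7}: no change => not a revision
Constraint 4 (X != V) on D(X)={3,5,6,7,8} D(V)={4,5,6,8}: no change => not a revision
Total revisions = 1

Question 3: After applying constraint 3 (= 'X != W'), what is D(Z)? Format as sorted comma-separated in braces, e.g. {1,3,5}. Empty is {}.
Answer: {4,8}

Derivation:
Constraint 1 (Z != V) on D(Z)={3,4,8} D(V)={4,5,6,8}: no change
Constraint 2 (W < Z) on D(W)={3,4,5,6,7,8} D(Z)={3,4,8}: W {3,4,5,6,7,8}->{3,4,5,6,7}; Z {3,4,8}->{4,8}
Constraint 3 (X != W) on D(X)={3,5,6,7,8} D(W)={3,4,5,6,7}: no change
So after constraint 3: D(Z) = {4,8}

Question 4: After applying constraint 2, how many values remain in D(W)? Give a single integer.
Constraint 1 (Z != V) on D(Z)={3,4,8} D(V)={4,5,6,8}: no change
Constraint 2 (W < Z) on D(W)={3,4,5,6,7,8} D(Z)={3,4,8}: W {3,4,5,6,7,8}->{3,4,5,6,7}; Z {3,4,8}->{4,8}
So after constraint 2: D(W)={3,4,5,6,7}, size = 5

Answer: 5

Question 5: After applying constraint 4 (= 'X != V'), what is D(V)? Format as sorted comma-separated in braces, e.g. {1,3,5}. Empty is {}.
Constraint 1 (Z != V) on D(Z)={3,4,8} D(V)={4,5,6,8}: no change
Constraint 2 (W < Z) on D(W)={3,4,5,6,7,8} D(Z)={3,4,8}: W {3,4,5,6,7,8}->{3,4,5,6,7}; Z {3,4,8}->{4,8}
Constraint 3 (X != W) on D(X)={3,5,6,7,8} D(W)={3,4,5,6,7}: no change
Constraint 4 (X != V) on D(X)={3,5,6,7,8} D(V)={4,5,6,8}: no change
So after constraint 4: D(V) = {4,5,6,8}

Answer: {4,5,6,8}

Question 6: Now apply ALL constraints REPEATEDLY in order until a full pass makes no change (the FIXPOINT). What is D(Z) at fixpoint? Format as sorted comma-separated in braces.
pass 0 (initial): D(Z)={3,4,8}
pass 1: W {3,4,5,6,7,8}->{3,4,5,6,7}; Z {3,4,8}->{4,8}
pass 2: no change
Fixpoint after 2 passes: D(Z) = {4,8}

Answer: {4,8}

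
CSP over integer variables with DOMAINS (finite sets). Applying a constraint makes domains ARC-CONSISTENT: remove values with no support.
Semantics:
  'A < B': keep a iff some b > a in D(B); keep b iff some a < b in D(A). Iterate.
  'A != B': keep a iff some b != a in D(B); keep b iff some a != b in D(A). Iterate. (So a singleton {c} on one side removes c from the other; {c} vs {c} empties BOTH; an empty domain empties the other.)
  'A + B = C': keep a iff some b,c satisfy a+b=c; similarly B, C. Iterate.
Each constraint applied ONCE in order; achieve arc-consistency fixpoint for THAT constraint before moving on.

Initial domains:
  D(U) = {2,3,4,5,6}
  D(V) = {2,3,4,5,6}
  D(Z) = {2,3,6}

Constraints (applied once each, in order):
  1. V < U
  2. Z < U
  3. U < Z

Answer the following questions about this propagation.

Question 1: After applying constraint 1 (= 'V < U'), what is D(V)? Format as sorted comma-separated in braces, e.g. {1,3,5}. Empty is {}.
Answer: {2,3,4,5}

Derivation:
Constraint 1 (V < U) on D(V)={2,3,4,5,6} D(U)={2,3,4,5,6}: V {2,3,4,5,6}->{2,3,4,5}; U {2,3,4,5,6}->{3,4,5,6}
So after constraint 1: D(V) = {2,3,4,5}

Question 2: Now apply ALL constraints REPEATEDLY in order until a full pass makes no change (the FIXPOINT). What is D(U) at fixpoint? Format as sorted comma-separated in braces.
Answer: {}

Derivation:
pass 0 (initial): D(U)={2,3,4,5,6}
pass 1: U {2,3,4,5,6}->{}; V {2,3,4,5,6}->{2,3,4,5}; Z {2,3,6}->{}
pass 2: V {2,3,4,5}->{}
pass 3: no change
Fixpoint after 3 passes: D(U) = {}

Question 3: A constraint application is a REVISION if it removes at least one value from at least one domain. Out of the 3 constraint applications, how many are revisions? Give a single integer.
Answer: 3

Derivation:
Constraint 1 (V < U) on D(V)={2,3,4,5,6} D(U)={2,3,4,5,6}: V {2,3,4,5,6}->{2,3,4,5}; U {2,3,4,5,6}->{3,4,5,6} => REVISION
Constraint 2 (Z < U) on D(Z)={2,3,6} D(U)={3,4,5,6}: Z {2,3,6}->{2,3} => REVISION
Constraint 3 (U < Z) on D(U)={3,4,5,6} D(Z)={2,3}: U {3,4,5,6}->{}; Z {2,3}->{} => REVISION
Total revisions = 3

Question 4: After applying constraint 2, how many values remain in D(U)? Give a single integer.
Constraint 1 (V < U) on D(V)={2,3,4,5,6} D(U)={2,3,4,5,6}: V {2,3,4,5,6}->{2,3,4,5}; U {2,3,4,5,6}->{3,4,5,6}
Constraint 2 (Z < U) on D(Z)={2,3,6} D(U)={3,4,5,6}: Z {2,3,6}->{2,3}
So after constraint 2: D(U)={3,4,5,6}, size = 4

Answer: 4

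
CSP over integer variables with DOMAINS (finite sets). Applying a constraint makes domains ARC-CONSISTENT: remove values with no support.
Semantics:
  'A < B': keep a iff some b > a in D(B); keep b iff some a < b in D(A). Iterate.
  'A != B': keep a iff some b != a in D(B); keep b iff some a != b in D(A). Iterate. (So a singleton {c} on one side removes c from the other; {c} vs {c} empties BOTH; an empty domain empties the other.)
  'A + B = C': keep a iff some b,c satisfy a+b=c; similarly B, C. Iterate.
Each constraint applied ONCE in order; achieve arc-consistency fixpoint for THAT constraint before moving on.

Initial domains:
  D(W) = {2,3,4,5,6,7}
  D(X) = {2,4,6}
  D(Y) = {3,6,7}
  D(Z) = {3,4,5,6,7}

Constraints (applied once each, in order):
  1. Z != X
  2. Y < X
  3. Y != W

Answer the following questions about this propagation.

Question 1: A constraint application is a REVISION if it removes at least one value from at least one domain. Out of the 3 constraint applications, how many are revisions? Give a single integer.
Answer: 2

Derivation:
Constraint 1 (Z != X) on D(Z)={3,4,5,6,7} D(X)={2,4,6}: no change => not a revision
Constraint 2 (Y < X) on D(Y)={3,6,7} D(X)={2,4,6}: Y {3,6,7}->{3}; X {2,4,6}->{4,6} => REVISION
Constraint 3 (Y != W) on D(Y)={3} D(W)={2,3,4,5,6,7}: W {2,3,4,5,6,7}->{2,4,5,6,7} => REVISION
Total revisions = 2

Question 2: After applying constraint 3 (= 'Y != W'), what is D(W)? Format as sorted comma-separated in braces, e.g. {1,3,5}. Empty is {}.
Answer: {2,4,5,6,7}

Derivation:
Constraint 1 (Z != X) on D(Z)={3,4,5,6,7} D(X)={2,4,6}: no change
Constraint 2 (Y < X) on D(Y)={3,6,7} D(X)={2,4,6}: Y {3,6,7}->{3}; X {2,4,6}->{4,6}
Constraint 3 (Y != W) on D(Y)={3} D(W)={2,3,4,5,6,7}: W {2,3,4,5,6,7}->{2,4,5,6,7}
So after constraint 3: D(W) = {2,4,5,6,7}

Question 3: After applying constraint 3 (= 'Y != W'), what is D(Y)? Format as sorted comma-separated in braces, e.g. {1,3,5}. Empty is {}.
Constraint 1 (Z != X) on D(Z)={3,4,5,6,7} D(X)={2,4,6}: no change
Constraint 2 (Y < X) on D(Y)={3,6,7} D(X)={2,4,6}: Y {3,6,7}->{3}; X {2,4,6}->{4,6}
Constraint 3 (Y != W) on D(Y)={3} D(W)={2,3,4,5,6,7}: W {2,3,4,5,6,7}->{2,4,5,6,7}
So after constraint 3: D(Y) = {3}

Answer: {3}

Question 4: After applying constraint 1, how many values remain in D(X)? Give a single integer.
Answer: 3

Derivation:
Constraint 1 (Z != X) on D(Z)={3,4,5,6,7} D(X)={2,4,6}: no change
So after constraint 1: D(X)={2,4,6}, size = 3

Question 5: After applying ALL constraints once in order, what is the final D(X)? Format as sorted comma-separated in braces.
Answer: {4,6}

Derivation:
Constraint 1 (Z != X) on D(Z)={3,4,5,6,7} D(X)={2,4,6}: no change
Constraint 2 (Y < X) on D(Y)={3,6,7} D(X)={2,4,6}: Y {3,6,7}->{3}; X {2,4,6}->{4,6}
Constraint 3 (Y != W) on D(Y)={3} D(W)={2,3,4,5,6,7}: W {2,3,4,5,6,7}->{2,4,5,6,7}
So after all 3 constraints: D(X) = {4,6}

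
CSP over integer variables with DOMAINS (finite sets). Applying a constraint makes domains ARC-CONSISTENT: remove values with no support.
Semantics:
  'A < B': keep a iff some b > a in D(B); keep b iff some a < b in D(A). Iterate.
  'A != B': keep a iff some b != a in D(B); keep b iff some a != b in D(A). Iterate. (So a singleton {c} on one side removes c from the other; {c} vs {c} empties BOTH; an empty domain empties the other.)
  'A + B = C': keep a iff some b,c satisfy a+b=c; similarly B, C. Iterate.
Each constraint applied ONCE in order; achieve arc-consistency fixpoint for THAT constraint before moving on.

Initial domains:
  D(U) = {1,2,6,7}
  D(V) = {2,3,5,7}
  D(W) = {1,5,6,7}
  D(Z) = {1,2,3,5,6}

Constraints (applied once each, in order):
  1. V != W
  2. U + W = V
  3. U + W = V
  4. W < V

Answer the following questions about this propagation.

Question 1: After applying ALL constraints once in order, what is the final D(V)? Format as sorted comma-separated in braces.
Answer: {2,3,7}

Derivation:
Constraint 1 (V != W) on D(V)={2,3,5,7} D(W)={1,5,6,7}: no change
Constraint 2 (U + W = V) on D(U)={1,2,6,7} D(W)={1,5,6,7} D(V)={2,3,5,7}: U {1,2,6,7}->{1,2,6}; W {1,5,6,7}->{1,5,6}; V {2,3,5,7}->{2,3,7}
Constraint 3 (U + W = V) on D(U)={1,2,6} D(W)={1,5,6} D(V)={2,3,7}: no change
Constraint 4 (W < V) on D(W)={1,5,6} D(V)={2,3,7}: no change
So after all 4 constraints: D(V) = {2,3,7}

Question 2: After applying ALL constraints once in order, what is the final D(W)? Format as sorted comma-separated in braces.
Answer: {1,5,6}

Derivation:
Constraint 1 (V != W) on D(V)={2,3,5,7} D(W)={1,5,6,7}: no change
Constraint 2 (U + W = V) on D(U)={1,2,6,7} D(W)={1,5,6,7} D(V)={2,3,5,7}: U {1,2,6,7}->{1,2,6}; W {1,5,6,7}->{1,5,6}; V {2,3,5,7}->{2,3,7}
Constraint 3 (U + W = V) on D(U)={1,2,6} D(W)={1,5,6} D(V)={2,3,7}: no change
Constraint 4 (W < V) on D(W)={1,5,6} D(V)={2,3,7}: no change
So after all 4 constraints: D(W) = {1,5,6}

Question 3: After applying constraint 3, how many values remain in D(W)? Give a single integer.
Constraint 1 (V != W) on D(V)={2,3,5,7} D(W)={1,5,6,7}: no change
Constraint 2 (U + W = V) on D(U)={1,2,6,7} D(W)={1,5,6,7} D(V)={2,3,5,7}: U {1,2,6,7}->{1,2,6}; W {1,5,6,7}->{1,5,6}; V {2,3,5,7}->{2,3,7}
Constraint 3 (U + W = V) on D(U)={1,2,6} D(W)={1,5,6} D(V)={2,3,7}: no change
So after constraint 3: D(W)={1,5,6}, size = 3

Answer: 3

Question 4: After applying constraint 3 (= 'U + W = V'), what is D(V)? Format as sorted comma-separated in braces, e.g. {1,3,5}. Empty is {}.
Constraint 1 (V != W) on D(V)={2,3,5,7} D(W)={1,5,6,7}: no change
Constraint 2 (U + W = V) on D(U)={1,2,6,7} D(W)={1,5,6,7} D(V)={2,3,5,7}: U {1,2,6,7}->{1,2,6}; W {1,5,6,7}->{1,5,6}; V {2,3,5,7}->{2,3,7}
Constraint 3 (U + W = V) on D(U)={1,2,6} D(W)={1,5,6} D(V)={2,3,7}: no change
So after constraint 3: D(V) = {2,3,7}

Answer: {2,3,7}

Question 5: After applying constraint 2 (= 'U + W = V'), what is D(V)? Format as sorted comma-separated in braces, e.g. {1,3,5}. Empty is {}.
Constraint 1 (V != W) on D(V)={2,3,5,7} D(W)={1,5,6,7}: no change
Constraint 2 (U + W = V) on D(U)={1,2,6,7} D(W)={1,5,6,7} D(V)={2,3,5,7}: U {1,2,6,7}->{1,2,6}; W {1,5,6,7}->{1,5,6}; V {2,3,5,7}->{2,3,7}
So after constraint 2: D(V) = {2,3,7}

Answer: {2,3,7}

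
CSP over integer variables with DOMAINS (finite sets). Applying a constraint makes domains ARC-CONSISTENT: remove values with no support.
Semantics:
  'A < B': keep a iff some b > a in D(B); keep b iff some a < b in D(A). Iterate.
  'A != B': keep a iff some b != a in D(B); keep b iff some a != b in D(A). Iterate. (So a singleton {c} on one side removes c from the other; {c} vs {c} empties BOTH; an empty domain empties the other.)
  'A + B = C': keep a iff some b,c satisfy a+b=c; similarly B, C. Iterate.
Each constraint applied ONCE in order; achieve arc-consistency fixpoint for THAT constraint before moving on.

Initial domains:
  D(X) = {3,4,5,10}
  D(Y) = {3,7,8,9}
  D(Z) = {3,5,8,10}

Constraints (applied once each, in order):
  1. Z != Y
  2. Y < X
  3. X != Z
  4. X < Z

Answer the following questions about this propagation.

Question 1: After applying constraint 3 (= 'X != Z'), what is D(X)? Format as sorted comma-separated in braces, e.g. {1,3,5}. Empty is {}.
Answer: {4,5,10}

Derivation:
Constraint 1 (Z != Y) on D(Z)={3,5,8,10} D(Y)={3,7,8,9}: no change
Constraint 2 (Y < X) on D(Y)={3,7,8,9} D(X)={3,4,5,10}: X {3,4,5,10}->{4,5,10}
Constraint 3 (X != Z) on D(X)={4,5,10} D(Z)={3,5,8,10}: no change
So after constraint 3: D(X) = {4,5,10}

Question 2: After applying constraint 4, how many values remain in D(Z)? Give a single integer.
Answer: 3

Derivation:
Constraint 1 (Z != Y) on D(Z)={3,5,8,10} D(Y)={3,7,8,9}: no change
Constraint 2 (Y < X) on D(Y)={3,7,8,9} D(X)={3,4,5,10}: X {3,4,5,10}->{4,5,10}
Constraint 3 (X != Z) on D(X)={4,5,10} D(Z)={3,5,8,10}: no change
Constraint 4 (X < Z) on D(X)={4,5,10} D(Z)={3,5,8,10}: X {4,5,10}->{4,5}; Z {3,5,8,10}->{5,8,10}
So after constraint 4: D(Z)={5,8,10}, size = 3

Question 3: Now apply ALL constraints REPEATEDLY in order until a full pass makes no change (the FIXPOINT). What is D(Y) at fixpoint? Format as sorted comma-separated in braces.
Answer: {3}

Derivation:
pass 0 (initial): D(Y)={3,7,8,9}
pass 1: X {3,4,5,10}->{4,5}; Z {3,5,8,10}->{5,8,10}
pass 2: Y {3,7,8,9}->{3}
pass 3: no change
Fixpoint after 3 passes: D(Y) = {3}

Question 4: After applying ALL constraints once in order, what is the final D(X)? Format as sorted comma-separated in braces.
Answer: {4,5}

Derivation:
Constraint 1 (Z != Y) on D(Z)={3,5,8,10} D(Y)={3,7,8,9}: no change
Constraint 2 (Y < X) on D(Y)={3,7,8,9} D(X)={3,4,5,10}: X {3,4,5,10}->{4,5,10}
Constraint 3 (X != Z) on D(X)={4,5,10} D(Z)={3,5,8,10}: no change
Constraint 4 (X < Z) on D(X)={4,5,10} D(Z)={3,5,8,10}: X {4,5,10}->{4,5}; Z {3,5,8,10}->{5,8,10}
So after all 4 constraints: D(X) = {4,5}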